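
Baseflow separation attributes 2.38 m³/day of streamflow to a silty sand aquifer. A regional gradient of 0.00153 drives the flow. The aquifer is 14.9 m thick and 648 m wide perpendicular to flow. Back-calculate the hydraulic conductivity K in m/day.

0.161

Cross-sectional area A = 648 × 14.9 = 9655 m².
Hydraulic gradient i = 0.00153.
From Q = K·A·i, K = Q / (A·i) = 2.38 / (9655 × 0.001530) = 0.1611 m/day.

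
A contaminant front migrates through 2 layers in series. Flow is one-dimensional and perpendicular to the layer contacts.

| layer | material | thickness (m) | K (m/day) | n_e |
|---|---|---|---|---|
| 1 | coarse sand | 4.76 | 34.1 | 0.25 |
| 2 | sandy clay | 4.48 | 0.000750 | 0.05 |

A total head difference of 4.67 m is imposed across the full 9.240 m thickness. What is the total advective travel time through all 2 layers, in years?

4.95

With flow normal to the layers, continuity requires the same specific discharge q through every layer.
Σ(b_i/K_i) = 4.76/34.1 + 4.48/0.000750 = 5973 d.
q = Δh / Σ(b_i/K_i) = 4.67 / 5973 = 0.0007818 m/day.
In each layer the seepage velocity is v_i = q/n_i, so the layer transit time is t_i = b_i·n_i / q:
  layer 1 (coarse sand): t_1 = 4.76 × 0.25 / 0.0007818 = 1522 d
  layer 2 (sandy clay): t_2 = 4.48 × 0.05 / 0.0007818 = 286.5 d
Total t = Σ t_i = 1809 days = 4.952 years.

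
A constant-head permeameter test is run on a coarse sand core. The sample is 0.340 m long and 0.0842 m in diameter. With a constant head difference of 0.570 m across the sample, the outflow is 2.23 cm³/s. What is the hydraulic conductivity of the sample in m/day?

20.6

Cross-sectional area A = π·(d/2)² = π × (0.0842/2)² = 0.005568 m².
Convert discharge: 2.23 cm³/s = 2.230e-06 m³/s.
Darcy's law rearranged: K = Q·L / (A·Δh) = 2.230e-06 × 0.340 / (0.005568 × 0.570) = 0.0002389 m/s = 20.64 m/day.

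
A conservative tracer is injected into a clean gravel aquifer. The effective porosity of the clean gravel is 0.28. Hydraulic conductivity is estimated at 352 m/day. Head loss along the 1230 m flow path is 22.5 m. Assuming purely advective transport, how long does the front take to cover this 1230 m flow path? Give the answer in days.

53.5

Hydraulic gradient i = Δh / L = 22.5 / 1230 = 0.01829.
Darcy flux q = K · i = 352.0 × 0.01829 = 6.439 m/day.
Seepage velocity v = q / n_e = 6.439 / 0.28 = 23.00 m/day.
Travel time t = L / v = 1230 / 23.00 = 53.49 days.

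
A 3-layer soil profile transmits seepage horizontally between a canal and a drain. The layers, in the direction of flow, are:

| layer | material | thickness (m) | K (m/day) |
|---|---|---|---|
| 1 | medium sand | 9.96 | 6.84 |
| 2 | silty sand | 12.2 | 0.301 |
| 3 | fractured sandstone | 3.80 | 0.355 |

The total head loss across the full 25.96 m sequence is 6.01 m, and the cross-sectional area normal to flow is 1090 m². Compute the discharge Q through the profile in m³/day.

Flow is perpendicular to layering, so the layers act in series and the equivalent K is the thickness-weighted harmonic mean.
Total thickness L = 9.96 + 12.2 + 3.80 = 25.96 m.
Σ(b_i/K_i) = 9.96/6.84 + 12.2/0.301 + 3.80/0.355 = 52.69 d.
K_eq = L / Σ(b_i/K_i) = 25.96 / 52.69 = 0.4927 m/day.
Q = K_eq · A · (Δh/L) = 0.4927 × 1090 × (6.01/25.96) = 124.3 m³/day.

124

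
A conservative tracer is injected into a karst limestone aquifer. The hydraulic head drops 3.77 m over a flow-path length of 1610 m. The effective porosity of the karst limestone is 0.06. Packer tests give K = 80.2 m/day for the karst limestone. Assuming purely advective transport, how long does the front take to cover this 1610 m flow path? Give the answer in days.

514

Hydraulic gradient i = Δh / L = 3.77 / 1610 = 0.002342.
Darcy flux q = K · i = 80.20 × 0.002342 = 0.1878 m/day.
Seepage velocity v = q / n_e = 0.1878 / 0.06 = 3.130 m/day.
Travel time t = L / v = 1610 / 3.130 = 514.4 days.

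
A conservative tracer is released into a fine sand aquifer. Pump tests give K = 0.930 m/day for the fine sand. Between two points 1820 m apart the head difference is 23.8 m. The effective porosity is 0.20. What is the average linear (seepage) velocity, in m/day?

Hydraulic gradient i = Δh / L = 23.8 / 1820 = 0.01308.
Darcy flux q = K · i = 0.9300 × 0.01308 = 0.01216 m/day.
Seepage velocity v = q / n_e = 0.01216 / 0.20 = 0.06081 m/day.

0.0608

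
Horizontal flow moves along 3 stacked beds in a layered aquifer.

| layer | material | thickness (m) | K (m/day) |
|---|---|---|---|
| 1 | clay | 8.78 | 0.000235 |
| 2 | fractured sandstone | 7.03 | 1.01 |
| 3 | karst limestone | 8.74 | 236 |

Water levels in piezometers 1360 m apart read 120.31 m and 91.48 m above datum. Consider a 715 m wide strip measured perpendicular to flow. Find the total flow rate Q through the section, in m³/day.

31400

Flow is parallel to layering, so each bed carries its own Darcy discharge and the transmissivities add.
Σ(K_i·b_i) = 0.000235×8.78 + 1.01×7.03 + 236×8.74 = 2070 m²/day.
Hydraulic gradient i = (120.31 − 91.48) / 1360 = 28.83 / 1360 = 0.02120.
Q = Σ(K_i·b_i) · W · i = 2070 × 715 × 0.02120 = 31371 m³/day.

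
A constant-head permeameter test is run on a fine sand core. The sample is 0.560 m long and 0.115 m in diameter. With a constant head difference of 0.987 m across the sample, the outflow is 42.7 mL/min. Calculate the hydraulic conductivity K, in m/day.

3.36

Cross-sectional area A = π·(d/2)² = π × (0.115/2)² = 0.01039 m².
Convert discharge: 42.7 mL/min = 7.117e-07 m³/s.
Darcy's law rearranged: K = Q·L / (A·Δh) = 7.117e-07 × 0.560 / (0.01039 × 0.987) = 3.887e-05 m/s = 3.359 m/day.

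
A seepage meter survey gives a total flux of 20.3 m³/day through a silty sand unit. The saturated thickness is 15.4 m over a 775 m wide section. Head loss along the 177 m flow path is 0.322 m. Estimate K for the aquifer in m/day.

Cross-sectional area A = 775 × 15.4 = 11935 m².
Hydraulic gradient i = Δh / L = 0.322 / 177 = 0.001819.
From Q = K·A·i, K = Q / (A·i) = 20.3 / (11935 × 0.001819) = 0.9350 m/day.

0.935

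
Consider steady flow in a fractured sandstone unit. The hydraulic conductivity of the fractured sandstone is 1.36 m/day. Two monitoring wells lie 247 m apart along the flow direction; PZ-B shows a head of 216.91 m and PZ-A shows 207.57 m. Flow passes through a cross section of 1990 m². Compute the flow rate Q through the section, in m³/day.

102

Hydraulic gradient i = (216.91 − 207.57) / 247 = 9.34 / 247 = 0.03781.
Darcy's law: Q = K · A · i = 1.360 × 1990 × 0.03781 = 102.3 m³/day.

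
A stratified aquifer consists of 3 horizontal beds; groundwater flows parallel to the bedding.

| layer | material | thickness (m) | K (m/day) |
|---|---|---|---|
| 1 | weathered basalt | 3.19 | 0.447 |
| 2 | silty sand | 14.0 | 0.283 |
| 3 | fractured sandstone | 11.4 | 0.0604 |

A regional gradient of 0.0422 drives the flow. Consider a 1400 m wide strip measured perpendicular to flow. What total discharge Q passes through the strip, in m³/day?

Flow is parallel to layering, so each bed carries its own Darcy discharge and the transmissivities add.
Σ(K_i·b_i) = 0.447×3.19 + 0.283×14.0 + 0.0604×11.4 = 6.076 m²/day.
Hydraulic gradient i = 0.0422.
Q = Σ(K_i·b_i) · W · i = 6.076 × 1400 × 0.04220 = 359.0 m³/day.

359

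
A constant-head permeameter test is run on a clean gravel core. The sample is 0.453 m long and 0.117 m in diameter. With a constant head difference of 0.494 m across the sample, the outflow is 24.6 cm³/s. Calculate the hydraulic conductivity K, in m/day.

181

Cross-sectional area A = π·(d/2)² = π × (0.117/2)² = 0.01075 m².
Convert discharge: 24.6 cm³/s = 2.460e-05 m³/s.
Darcy's law rearranged: K = Q·L / (A·Δh) = 2.460e-05 × 0.453 / (0.01075 × 0.494) = 0.002098 m/s = 181.3 m/day.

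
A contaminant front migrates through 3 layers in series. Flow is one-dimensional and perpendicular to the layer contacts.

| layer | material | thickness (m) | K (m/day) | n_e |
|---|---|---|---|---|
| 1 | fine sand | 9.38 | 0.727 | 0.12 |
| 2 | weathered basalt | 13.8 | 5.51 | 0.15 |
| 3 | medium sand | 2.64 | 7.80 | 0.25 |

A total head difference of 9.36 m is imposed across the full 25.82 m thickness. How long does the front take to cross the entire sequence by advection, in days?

6.49

With flow normal to the layers, continuity requires the same specific discharge q through every layer.
Σ(b_i/K_i) = 9.38/0.727 + 13.8/5.51 + 2.64/7.80 = 15.75 d.
q = Δh / Σ(b_i/K_i) = 9.36 / 15.75 = 0.5945 m/day.
In each layer the seepage velocity is v_i = q/n_i, so the layer transit time is t_i = b_i·n_i / q:
  layer 1 (fine sand): t_1 = 9.38 × 0.12 / 0.5945 = 1.893 d
  layer 2 (weathered basalt): t_2 = 13.8 × 0.15 / 0.5945 = 3.482 d
  layer 3 (medium sand): t_3 = 2.64 × 0.25 / 0.5945 = 1.110 d
Total t = Σ t_i = 6.486 days.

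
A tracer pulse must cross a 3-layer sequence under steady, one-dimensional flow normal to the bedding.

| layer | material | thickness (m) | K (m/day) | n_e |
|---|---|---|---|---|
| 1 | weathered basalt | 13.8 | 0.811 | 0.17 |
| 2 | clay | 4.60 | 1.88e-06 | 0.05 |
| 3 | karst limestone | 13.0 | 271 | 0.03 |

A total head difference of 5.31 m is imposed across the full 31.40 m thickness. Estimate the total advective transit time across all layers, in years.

With flow normal to the layers, continuity requires the same specific discharge q through every layer.
Σ(b_i/K_i) = 13.8/0.811 + 4.60/1.88e-06 + 13.0/271 = 2.447e+06 d.
q = Δh / Σ(b_i/K_i) = 5.31 / 2.447e+06 = 2.170e-06 m/day.
In each layer the seepage velocity is v_i = q/n_i, so the layer transit time is t_i = b_i·n_i / q:
  layer 1 (weathered basalt): t_1 = 13.8 × 0.17 / 2.170e-06 = 1.081e+06 d
  layer 2 (clay): t_2 = 4.60 × 0.05 / 2.170e-06 = 1.060e+05 d
  layer 3 (karst limestone): t_3 = 13.0 × 0.03 / 2.170e-06 = 1.797e+05 d
Total t = Σ t_i = 1.367e+06 days = 3742 years.

3740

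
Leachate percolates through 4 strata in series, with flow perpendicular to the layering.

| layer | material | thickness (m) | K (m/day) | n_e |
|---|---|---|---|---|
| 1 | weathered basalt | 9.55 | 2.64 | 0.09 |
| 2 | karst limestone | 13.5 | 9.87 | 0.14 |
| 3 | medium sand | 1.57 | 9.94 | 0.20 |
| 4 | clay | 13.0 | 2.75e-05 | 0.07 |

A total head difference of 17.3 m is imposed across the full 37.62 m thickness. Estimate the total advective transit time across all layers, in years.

With flow normal to the layers, continuity requires the same specific discharge q through every layer.
Σ(b_i/K_i) = 9.55/2.64 + 13.5/9.87 + 1.57/9.94 + 13.0/2.75e-05 = 4.727e+05 d.
q = Δh / Σ(b_i/K_i) = 17.3 / 4.727e+05 = 3.660e-05 m/day.
In each layer the seepage velocity is v_i = q/n_i, so the layer transit time is t_i = b_i·n_i / q:
  layer 1 (weathered basalt): t_1 = 9.55 × 0.09 / 3.660e-05 = 23486 d
  layer 2 (karst limestone): t_2 = 13.5 × 0.14 / 3.660e-05 = 51645 d
  layer 3 (medium sand): t_3 = 1.57 × 0.20 / 3.660e-05 = 8580 d
  layer 4 (clay): t_4 = 13.0 × 0.07 / 3.660e-05 = 24866 d
Total t = Σ t_i = 1.086e+05 days = 297.3 years.

297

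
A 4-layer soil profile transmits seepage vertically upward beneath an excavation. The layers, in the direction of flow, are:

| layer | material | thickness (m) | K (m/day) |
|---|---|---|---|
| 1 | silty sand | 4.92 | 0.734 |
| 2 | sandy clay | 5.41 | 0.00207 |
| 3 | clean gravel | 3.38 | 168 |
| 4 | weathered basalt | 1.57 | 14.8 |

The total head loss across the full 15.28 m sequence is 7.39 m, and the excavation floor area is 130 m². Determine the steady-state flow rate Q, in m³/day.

Flow is perpendicular to layering, so the layers act in series and the equivalent K is the thickness-weighted harmonic mean.
Total thickness L = 4.92 + 5.41 + 3.38 + 1.57 = 15.28 m.
Σ(b_i/K_i) = 4.92/0.734 + 5.41/0.00207 + 3.38/168 + 1.57/14.8 = 2620 d.
K_eq = L / Σ(b_i/K_i) = 15.28 / 2620 = 0.005831 m/day.
Q = K_eq · A · (Δh/L) = 0.005831 × 130 × (7.39/15.28) = 0.3666 m³/day.

0.367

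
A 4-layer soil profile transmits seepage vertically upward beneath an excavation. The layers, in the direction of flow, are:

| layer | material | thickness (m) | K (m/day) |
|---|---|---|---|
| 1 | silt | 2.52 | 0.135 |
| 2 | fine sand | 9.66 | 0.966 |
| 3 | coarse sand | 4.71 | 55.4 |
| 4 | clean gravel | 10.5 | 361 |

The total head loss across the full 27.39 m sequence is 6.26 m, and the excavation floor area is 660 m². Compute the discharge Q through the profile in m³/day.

144

Flow is perpendicular to layering, so the layers act in series and the equivalent K is the thickness-weighted harmonic mean.
Total thickness L = 2.52 + 9.66 + 4.71 + 10.5 = 27.39 m.
Σ(b_i/K_i) = 2.52/0.135 + 9.66/0.966 + 4.71/55.4 + 10.5/361 = 28.78 d.
K_eq = L / Σ(b_i/K_i) = 27.39 / 28.78 = 0.9517 m/day.
Q = K_eq · A · (Δh/L) = 0.9517 × 660 × (6.26/27.39) = 143.6 m³/day.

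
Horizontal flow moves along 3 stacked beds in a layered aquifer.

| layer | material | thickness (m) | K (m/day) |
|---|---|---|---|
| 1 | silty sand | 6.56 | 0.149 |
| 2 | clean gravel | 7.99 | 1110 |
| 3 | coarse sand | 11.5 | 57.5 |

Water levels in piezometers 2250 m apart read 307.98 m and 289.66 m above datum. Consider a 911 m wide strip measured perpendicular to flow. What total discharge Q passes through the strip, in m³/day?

Flow is parallel to layering, so each bed carries its own Darcy discharge and the transmissivities add.
Σ(K_i·b_i) = 0.149×6.56 + 1110×7.99 + 57.5×11.5 = 9531 m²/day.
Hydraulic gradient i = (307.98 − 289.66) / 2250 = 18.32 / 2250 = 0.008142.
Q = Σ(K_i·b_i) · W · i = 9531 × 911 × 0.008142 = 70698 m³/day.

70700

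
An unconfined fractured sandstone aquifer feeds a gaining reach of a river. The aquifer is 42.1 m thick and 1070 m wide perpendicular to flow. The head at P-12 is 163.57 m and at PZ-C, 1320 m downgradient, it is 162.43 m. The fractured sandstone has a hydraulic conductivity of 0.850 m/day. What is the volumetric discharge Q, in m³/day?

Cross-sectional area A = 1070 × 42.1 = 45047 m².
Hydraulic gradient i = (163.57 − 162.43) / 1320 = 1.14 / 1320 = 0.0008636.
Darcy's law: Q = K · A · i = 0.8500 × 45047 × 0.0008636 = 33.07 m³/day.

33.1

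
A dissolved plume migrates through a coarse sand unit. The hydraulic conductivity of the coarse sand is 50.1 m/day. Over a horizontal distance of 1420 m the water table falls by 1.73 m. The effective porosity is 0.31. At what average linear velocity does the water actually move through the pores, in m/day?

Hydraulic gradient i = Δh / L = 1.73 / 1420 = 0.001218.
Darcy flux q = K · i = 50.10 × 0.001218 = 0.06104 m/day.
Seepage velocity v = q / n_e = 0.06104 / 0.31 = 0.1969 m/day.

0.197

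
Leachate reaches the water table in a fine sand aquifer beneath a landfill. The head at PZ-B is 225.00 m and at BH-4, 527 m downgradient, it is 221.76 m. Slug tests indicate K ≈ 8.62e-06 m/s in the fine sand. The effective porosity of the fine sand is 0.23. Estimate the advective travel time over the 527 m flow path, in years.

72.5

Convert K: 8.62e-06 m/s × 86400 = 0.7448 m/day.
Hydraulic gradient i = (225.00 − 221.76) / 527 = 3.24 / 527 = 0.006148.
Darcy flux q = K · i = 0.7448 × 0.006148 = 0.004579 m/day.
Seepage velocity v = q / n_e = 0.004579 / 0.23 = 0.01991 m/day.
Travel time t = L / v = 527 / 0.01991 = 26472 days = 72.48 years.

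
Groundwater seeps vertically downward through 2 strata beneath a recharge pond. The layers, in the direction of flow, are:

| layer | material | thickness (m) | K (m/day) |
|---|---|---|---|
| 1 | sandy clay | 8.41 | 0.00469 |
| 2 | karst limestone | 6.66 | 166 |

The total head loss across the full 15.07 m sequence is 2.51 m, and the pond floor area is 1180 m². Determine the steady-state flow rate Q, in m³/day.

Flow is perpendicular to layering, so the layers act in series and the equivalent K is the thickness-weighted harmonic mean.
Total thickness L = 8.41 + 6.66 = 15.07 m.
Σ(b_i/K_i) = 8.41/0.00469 + 6.66/166 = 1793 d.
K_eq = L / Σ(b_i/K_i) = 15.07 / 1793 = 0.008404 m/day.
Q = K_eq · A · (Δh/L) = 0.008404 × 1180 × (2.51/15.07) = 1.652 m³/day.

1.65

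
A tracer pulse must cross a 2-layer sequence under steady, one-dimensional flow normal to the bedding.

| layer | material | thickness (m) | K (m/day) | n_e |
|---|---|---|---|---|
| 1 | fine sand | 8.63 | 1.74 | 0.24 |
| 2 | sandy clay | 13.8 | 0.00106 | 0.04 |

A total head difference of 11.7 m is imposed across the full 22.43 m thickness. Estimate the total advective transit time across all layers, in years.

With flow normal to the layers, continuity requires the same specific discharge q through every layer.
Σ(b_i/K_i) = 8.63/1.74 + 13.8/0.00106 = 13024 d.
q = Δh / Σ(b_i/K_i) = 11.7 / 13024 = 0.0008984 m/day.
In each layer the seepage velocity is v_i = q/n_i, so the layer transit time is t_i = b_i·n_i / q:
  layer 1 (fine sand): t_1 = 8.63 × 0.24 / 0.0008984 = 2306 d
  layer 2 (sandy clay): t_2 = 13.8 × 0.04 / 0.0008984 = 614.5 d
Total t = Σ t_i = 2920 days = 7.995 years.

7.99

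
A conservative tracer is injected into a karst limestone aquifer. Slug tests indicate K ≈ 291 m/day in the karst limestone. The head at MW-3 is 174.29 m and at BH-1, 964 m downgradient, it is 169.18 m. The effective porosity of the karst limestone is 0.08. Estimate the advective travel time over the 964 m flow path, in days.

Hydraulic gradient i = (174.29 − 169.18) / 964 = 5.11 / 964 = 0.005301.
Darcy flux q = K · i = 291.0 × 0.005301 = 1.543 m/day.
Seepage velocity v = q / n_e = 1.543 / 0.08 = 19.28 m/day.
Travel time t = L / v = 964 / 19.28 = 50.00 days.

50.0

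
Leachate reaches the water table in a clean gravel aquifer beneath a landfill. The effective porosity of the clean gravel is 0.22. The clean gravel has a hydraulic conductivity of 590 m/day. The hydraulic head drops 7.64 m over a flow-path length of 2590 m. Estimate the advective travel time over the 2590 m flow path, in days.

327

Hydraulic gradient i = Δh / L = 7.64 / 2590 = 0.002950.
Darcy flux q = K · i = 590.0 × 0.002950 = 1.740 m/day.
Seepage velocity v = q / n_e = 1.740 / 0.22 = 7.911 m/day.
Travel time t = L / v = 2590 / 7.911 = 327.4 days.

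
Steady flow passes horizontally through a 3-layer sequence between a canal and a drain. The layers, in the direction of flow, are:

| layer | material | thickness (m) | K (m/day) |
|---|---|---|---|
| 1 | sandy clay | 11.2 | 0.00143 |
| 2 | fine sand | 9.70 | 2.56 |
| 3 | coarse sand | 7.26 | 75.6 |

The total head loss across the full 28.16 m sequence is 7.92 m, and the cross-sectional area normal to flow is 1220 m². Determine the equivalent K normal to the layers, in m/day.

Flow is perpendicular to layering, so the layers act in series and the equivalent K is the thickness-weighted harmonic mean.
Total thickness L = 11.2 + 9.70 + 7.26 = 28.16 m.
Σ(b_i/K_i) = 11.2/0.00143 + 9.70/2.56 + 7.26/75.6 = 7836 d.
K_eq = L / Σ(b_i/K_i) = 28.16 / 7836 = 0.003594 m/day.

0.00359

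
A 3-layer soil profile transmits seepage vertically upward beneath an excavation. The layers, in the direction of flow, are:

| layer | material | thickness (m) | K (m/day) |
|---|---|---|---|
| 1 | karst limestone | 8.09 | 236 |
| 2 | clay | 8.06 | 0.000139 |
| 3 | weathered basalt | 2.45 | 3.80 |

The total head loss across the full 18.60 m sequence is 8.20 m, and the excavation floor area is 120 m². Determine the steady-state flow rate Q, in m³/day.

Flow is perpendicular to layering, so the layers act in series and the equivalent K is the thickness-weighted harmonic mean.
Total thickness L = 8.09 + 8.06 + 2.45 = 18.60 m.
Σ(b_i/K_i) = 8.09/236 + 8.06/0.000139 + 2.45/3.80 = 57986 d.
K_eq = L / Σ(b_i/K_i) = 18.60 / 57986 = 0.0003208 m/day.
Q = K_eq · A · (Δh/L) = 0.0003208 × 120 × (8.20/18.60) = 0.01697 m³/day.

0.0170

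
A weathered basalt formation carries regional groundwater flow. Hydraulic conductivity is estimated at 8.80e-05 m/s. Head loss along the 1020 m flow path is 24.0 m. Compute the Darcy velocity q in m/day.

Convert K: 8.80e-05 m/s × 86400 = 7.603 m/day.
Hydraulic gradient i = Δh / L = 24.0 / 1020 = 0.02353.
Specific discharge q = K · i = 7.603 × 0.02353 = 0.1789 m/day.

0.179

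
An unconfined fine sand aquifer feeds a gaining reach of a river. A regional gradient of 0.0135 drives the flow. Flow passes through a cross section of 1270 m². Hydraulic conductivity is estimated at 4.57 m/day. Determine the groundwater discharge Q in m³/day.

Hydraulic gradient i = 0.0135.
Darcy's law: Q = K · A · i = 4.570 × 1270 × 0.01350 = 78.35 m³/day.

78.4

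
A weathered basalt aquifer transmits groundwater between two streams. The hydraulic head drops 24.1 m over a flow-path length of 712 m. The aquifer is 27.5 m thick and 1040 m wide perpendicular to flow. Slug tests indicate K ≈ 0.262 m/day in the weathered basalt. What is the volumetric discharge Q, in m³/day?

Cross-sectional area A = 1040 × 27.5 = 28600 m².
Hydraulic gradient i = Δh / L = 24.1 / 712 = 0.03385.
Darcy's law: Q = K · A · i = 0.2620 × 28600 × 0.03385 = 253.6 m³/day.

254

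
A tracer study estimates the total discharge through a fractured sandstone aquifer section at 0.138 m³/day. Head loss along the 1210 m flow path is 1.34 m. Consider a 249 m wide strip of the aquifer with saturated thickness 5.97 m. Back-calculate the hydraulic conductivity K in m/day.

Cross-sectional area A = 249 × 5.97 = 1487 m².
Hydraulic gradient i = Δh / L = 1.34 / 1210 = 0.001107.
From Q = K·A·i, K = Q / (A·i) = 0.138 / (1487 × 0.001107) = 0.08383 m/day.

0.0838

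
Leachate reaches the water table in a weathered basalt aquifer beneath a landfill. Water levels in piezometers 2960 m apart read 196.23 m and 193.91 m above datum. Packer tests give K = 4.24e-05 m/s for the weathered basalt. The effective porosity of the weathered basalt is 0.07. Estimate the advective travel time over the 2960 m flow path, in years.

198

Convert K: 4.24e-05 m/s × 86400 = 3.663 m/day.
Hydraulic gradient i = (196.23 − 193.91) / 2960 = 2.32 / 2960 = 0.0007838.
Darcy flux q = K · i = 3.663 × 0.0007838 = 0.002871 m/day.
Seepage velocity v = q / n_e = 0.002871 / 0.07 = 0.04102 m/day.
Travel time t = L / v = 2960 / 0.04102 = 72163 days = 197.6 years.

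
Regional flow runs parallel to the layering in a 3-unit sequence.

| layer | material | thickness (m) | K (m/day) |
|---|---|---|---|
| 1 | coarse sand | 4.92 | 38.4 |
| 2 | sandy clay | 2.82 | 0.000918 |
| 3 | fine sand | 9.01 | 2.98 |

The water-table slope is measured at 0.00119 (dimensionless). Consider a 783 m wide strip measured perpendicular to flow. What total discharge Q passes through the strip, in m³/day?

201

Flow is parallel to layering, so each bed carries its own Darcy discharge and the transmissivities add.
Σ(K_i·b_i) = 38.4×4.92 + 0.000918×2.82 + 2.98×9.01 = 215.8 m²/day.
Hydraulic gradient i = 0.00119.
Q = Σ(K_i·b_i) · W · i = 215.8 × 783 × 0.001190 = 201.1 m³/day.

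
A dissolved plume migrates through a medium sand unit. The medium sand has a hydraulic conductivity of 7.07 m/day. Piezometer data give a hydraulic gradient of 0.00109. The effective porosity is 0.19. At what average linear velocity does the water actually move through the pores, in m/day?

0.0406

Hydraulic gradient i = 0.00109.
Darcy flux q = K · i = 7.070 × 0.001090 = 0.007706 m/day.
Seepage velocity v = q / n_e = 0.007706 / 0.19 = 0.04056 m/day.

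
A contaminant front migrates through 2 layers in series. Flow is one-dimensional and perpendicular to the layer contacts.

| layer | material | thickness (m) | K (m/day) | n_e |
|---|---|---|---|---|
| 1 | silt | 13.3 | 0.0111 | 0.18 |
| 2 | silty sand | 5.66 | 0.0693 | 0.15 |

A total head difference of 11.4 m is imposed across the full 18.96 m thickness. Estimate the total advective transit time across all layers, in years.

With flow normal to the layers, continuity requires the same specific discharge q through every layer.
Σ(b_i/K_i) = 13.3/0.0111 + 5.66/0.0693 = 1280 d.
q = Δh / Σ(b_i/K_i) = 11.4 / 1280 = 0.008907 m/day.
In each layer the seepage velocity is v_i = q/n_i, so the layer transit time is t_i = b_i·n_i / q:
  layer 1 (silt): t_1 = 13.3 × 0.18 / 0.008907 = 268.8 d
  layer 2 (silty sand): t_2 = 5.66 × 0.15 / 0.008907 = 95.32 d
Total t = Σ t_i = 364.1 days = 0.9968 years.

0.997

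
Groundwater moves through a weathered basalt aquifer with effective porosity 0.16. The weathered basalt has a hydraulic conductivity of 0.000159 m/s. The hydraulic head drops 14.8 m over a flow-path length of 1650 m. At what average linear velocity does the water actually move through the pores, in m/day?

Convert K: 0.000159 m/s × 86400 = 13.74 m/day.
Hydraulic gradient i = Δh / L = 14.8 / 1650 = 0.008970.
Darcy flux q = K · i = 13.74 × 0.008970 = 0.1232 m/day.
Seepage velocity v = q / n_e = 0.1232 / 0.16 = 0.7701 m/day.

0.770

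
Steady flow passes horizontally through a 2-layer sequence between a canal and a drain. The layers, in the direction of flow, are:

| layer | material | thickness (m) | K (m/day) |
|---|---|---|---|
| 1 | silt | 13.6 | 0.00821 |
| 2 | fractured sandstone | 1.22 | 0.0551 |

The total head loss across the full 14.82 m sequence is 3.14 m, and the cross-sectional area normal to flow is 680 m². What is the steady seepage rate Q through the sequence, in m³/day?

1.27

Flow is perpendicular to layering, so the layers act in series and the equivalent K is the thickness-weighted harmonic mean.
Total thickness L = 13.6 + 1.22 = 14.82 m.
Σ(b_i/K_i) = 13.6/0.00821 + 1.22/0.0551 = 1679 d.
K_eq = L / Σ(b_i/K_i) = 14.82 / 1679 = 0.008828 m/day.
Q = K_eq · A · (Δh/L) = 0.008828 × 680 × (3.14/14.82) = 1.272 m³/day.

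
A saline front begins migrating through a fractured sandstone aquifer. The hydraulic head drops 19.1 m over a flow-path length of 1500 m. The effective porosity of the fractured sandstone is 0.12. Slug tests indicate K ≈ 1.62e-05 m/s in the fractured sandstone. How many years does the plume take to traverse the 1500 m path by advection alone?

27.7

Convert K: 1.62e-05 m/s × 86400 = 1.400 m/day.
Hydraulic gradient i = Δh / L = 19.1 / 1500 = 0.01273.
Darcy flux q = K · i = 1.400 × 0.01273 = 0.01782 m/day.
Seepage velocity v = q / n_e = 0.01782 / 0.12 = 0.1485 m/day.
Travel time t = L / v = 1500 / 0.1485 = 10100 days = 27.65 years.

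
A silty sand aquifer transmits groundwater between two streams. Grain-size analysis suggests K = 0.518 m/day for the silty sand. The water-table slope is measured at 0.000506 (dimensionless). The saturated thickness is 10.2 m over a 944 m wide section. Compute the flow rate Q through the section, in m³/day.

Cross-sectional area A = 944 × 10.2 = 9629 m².
Hydraulic gradient i = 0.000506.
Darcy's law: Q = K · A · i = 0.5180 × 9629 × 0.0005060 = 2.524 m³/day.

2.52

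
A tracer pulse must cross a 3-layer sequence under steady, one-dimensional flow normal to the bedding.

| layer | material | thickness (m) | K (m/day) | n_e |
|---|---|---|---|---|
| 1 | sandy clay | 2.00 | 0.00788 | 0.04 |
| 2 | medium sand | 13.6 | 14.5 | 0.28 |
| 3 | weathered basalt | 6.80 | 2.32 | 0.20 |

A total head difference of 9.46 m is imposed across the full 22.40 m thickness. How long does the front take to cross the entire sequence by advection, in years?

0.391

With flow normal to the layers, continuity requires the same specific discharge q through every layer.
Σ(b_i/K_i) = 2.00/0.00788 + 13.6/14.5 + 6.80/2.32 = 257.7 d.
q = Δh / Σ(b_i/K_i) = 9.46 / 257.7 = 0.03671 m/day.
In each layer the seepage velocity is v_i = q/n_i, so the layer transit time is t_i = b_i·n_i / q:
  layer 1 (sandy clay): t_1 = 2.00 × 0.04 / 0.03671 = 2.179 d
  layer 2 (medium sand): t_2 = 13.6 × 0.28 / 0.03671 = 103.7 d
  layer 3 (weathered basalt): t_3 = 6.80 × 0.20 / 0.03671 = 37.04 d
Total t = Σ t_i = 142.9 days = 0.3914 years.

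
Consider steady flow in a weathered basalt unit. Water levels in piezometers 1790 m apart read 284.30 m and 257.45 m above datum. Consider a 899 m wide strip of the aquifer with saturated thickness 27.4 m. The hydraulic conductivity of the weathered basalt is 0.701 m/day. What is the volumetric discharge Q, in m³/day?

259

Cross-sectional area A = 899 × 27.4 = 24633 m².
Hydraulic gradient i = (284.30 − 257.45) / 1790 = 26.85 / 1790 = 0.01500.
Darcy's law: Q = K · A · i = 0.7010 × 24633 × 0.01500 = 259.0 m³/day.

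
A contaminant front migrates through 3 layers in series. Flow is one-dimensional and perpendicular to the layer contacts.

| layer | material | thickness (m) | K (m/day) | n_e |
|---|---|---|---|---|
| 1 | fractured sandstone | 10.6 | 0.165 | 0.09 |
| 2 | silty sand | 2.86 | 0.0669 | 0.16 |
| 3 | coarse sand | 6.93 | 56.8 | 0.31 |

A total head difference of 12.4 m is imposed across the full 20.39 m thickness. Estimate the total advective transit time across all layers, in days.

With flow normal to the layers, continuity requires the same specific discharge q through every layer.
Σ(b_i/K_i) = 10.6/0.165 + 2.86/0.0669 + 6.93/56.8 = 107.1 d.
q = Δh / Σ(b_i/K_i) = 12.4 / 107.1 = 0.1158 m/day.
In each layer the seepage velocity is v_i = q/n_i, so the layer transit time is t_i = b_i·n_i / q:
  layer 1 (fractured sandstone): t_1 = 10.6 × 0.09 / 0.1158 = 8.241 d
  layer 2 (silty sand): t_2 = 2.86 × 0.16 / 0.1158 = 3.953 d
  layer 3 (coarse sand): t_3 = 6.93 × 0.31 / 0.1158 = 18.56 d
Total t = Σ t_i = 30.75 days.

30.8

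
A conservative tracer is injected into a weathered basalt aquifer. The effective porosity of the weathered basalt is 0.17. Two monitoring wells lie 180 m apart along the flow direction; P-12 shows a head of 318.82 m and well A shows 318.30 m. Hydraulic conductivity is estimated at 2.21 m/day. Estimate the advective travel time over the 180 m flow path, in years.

13.1

Hydraulic gradient i = (318.82 − 318.30) / 180 = 0.52 / 180 = 0.002889.
Darcy flux q = K · i = 2.210 × 0.002889 = 0.006384 m/day.
Seepage velocity v = q / n_e = 0.006384 / 0.17 = 0.03756 m/day.
Travel time t = L / v = 180 / 0.03756 = 4793 days = 13.12 years.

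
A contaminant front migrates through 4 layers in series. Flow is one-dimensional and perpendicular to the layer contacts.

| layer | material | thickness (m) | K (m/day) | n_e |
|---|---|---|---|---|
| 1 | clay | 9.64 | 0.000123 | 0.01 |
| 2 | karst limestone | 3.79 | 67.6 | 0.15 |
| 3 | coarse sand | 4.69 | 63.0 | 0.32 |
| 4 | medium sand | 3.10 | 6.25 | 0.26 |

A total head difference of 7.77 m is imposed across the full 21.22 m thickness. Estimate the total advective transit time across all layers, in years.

82.1

With flow normal to the layers, continuity requires the same specific discharge q through every layer.
Σ(b_i/K_i) = 9.64/0.000123 + 3.79/67.6 + 4.69/63.0 + 3.10/6.25 = 78375 d.
q = Δh / Σ(b_i/K_i) = 7.77 / 78375 = 9.914e-05 m/day.
In each layer the seepage velocity is v_i = q/n_i, so the layer transit time is t_i = b_i·n_i / q:
  layer 1 (clay): t_1 = 9.64 × 0.01 / 9.914e-05 = 972.4 d
  layer 2 (karst limestone): t_2 = 3.79 × 0.15 / 9.914e-05 = 5734 d
  layer 3 (coarse sand): t_3 = 4.69 × 0.32 / 9.914e-05 = 15138 d
  layer 4 (medium sand): t_4 = 3.10 × 0.26 / 9.914e-05 = 8130 d
Total t = Σ t_i = 29975 days = 82.07 years.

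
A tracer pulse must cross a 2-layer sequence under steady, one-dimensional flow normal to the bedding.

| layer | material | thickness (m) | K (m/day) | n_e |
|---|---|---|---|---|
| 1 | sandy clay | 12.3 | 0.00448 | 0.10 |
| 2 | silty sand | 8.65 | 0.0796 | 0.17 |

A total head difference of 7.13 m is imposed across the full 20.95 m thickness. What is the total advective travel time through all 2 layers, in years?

With flow normal to the layers, continuity requires the same specific discharge q through every layer.
Σ(b_i/K_i) = 12.3/0.00448 + 8.65/0.0796 = 2854 d.
q = Δh / Σ(b_i/K_i) = 7.13 / 2854 = 0.002498 m/day.
In each layer the seepage velocity is v_i = q/n_i, so the layer transit time is t_i = b_i·n_i / q:
  layer 1 (sandy clay): t_1 = 12.3 × 0.10 / 0.002498 = 492.4 d
  layer 2 (silty sand): t_2 = 8.65 × 0.17 / 0.002498 = 588.7 d
Total t = Σ t_i = 1081 days = 2.960 years.

2.96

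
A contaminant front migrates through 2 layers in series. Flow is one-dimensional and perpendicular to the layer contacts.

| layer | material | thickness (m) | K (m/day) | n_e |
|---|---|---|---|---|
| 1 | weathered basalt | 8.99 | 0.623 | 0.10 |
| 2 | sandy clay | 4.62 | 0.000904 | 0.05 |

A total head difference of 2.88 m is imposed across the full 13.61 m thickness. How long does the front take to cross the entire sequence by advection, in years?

5.51

With flow normal to the layers, continuity requires the same specific discharge q through every layer.
Σ(b_i/K_i) = 8.99/0.623 + 4.62/0.000904 = 5125 d.
q = Δh / Σ(b_i/K_i) = 2.88 / 5125 = 0.0005619 m/day.
In each layer the seepage velocity is v_i = q/n_i, so the layer transit time is t_i = b_i·n_i / q:
  layer 1 (weathered basalt): t_1 = 8.99 × 0.10 / 0.0005619 = 1600 d
  layer 2 (sandy clay): t_2 = 4.62 × 0.05 / 0.0005619 = 411.1 d
Total t = Σ t_i = 2011 days = 5.505 years.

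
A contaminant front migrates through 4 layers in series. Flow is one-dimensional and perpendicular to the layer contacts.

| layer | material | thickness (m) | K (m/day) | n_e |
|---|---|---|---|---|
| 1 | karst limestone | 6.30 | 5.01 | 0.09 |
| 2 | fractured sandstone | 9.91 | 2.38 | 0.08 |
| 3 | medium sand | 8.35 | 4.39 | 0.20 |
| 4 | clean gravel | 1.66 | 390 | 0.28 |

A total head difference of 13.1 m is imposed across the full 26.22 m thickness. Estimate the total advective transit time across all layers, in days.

1.95

With flow normal to the layers, continuity requires the same specific discharge q through every layer.
Σ(b_i/K_i) = 6.30/5.01 + 9.91/2.38 + 8.35/4.39 + 1.66/390 = 7.328 d.
q = Δh / Σ(b_i/K_i) = 13.1 / 7.328 = 1.788 m/day.
In each layer the seepage velocity is v_i = q/n_i, so the layer transit time is t_i = b_i·n_i / q:
  layer 1 (karst limestone): t_1 = 6.30 × 0.09 / 1.788 = 0.3172 d
  layer 2 (fractured sandstone): t_2 = 9.91 × 0.08 / 1.788 = 0.4435 d
  layer 3 (medium sand): t_3 = 8.35 × 0.20 / 1.788 = 0.9341 d
  layer 4 (clean gravel): t_4 = 1.66 × 0.28 / 1.788 = 0.2600 d
Total t = Σ t_i = 1.955 days.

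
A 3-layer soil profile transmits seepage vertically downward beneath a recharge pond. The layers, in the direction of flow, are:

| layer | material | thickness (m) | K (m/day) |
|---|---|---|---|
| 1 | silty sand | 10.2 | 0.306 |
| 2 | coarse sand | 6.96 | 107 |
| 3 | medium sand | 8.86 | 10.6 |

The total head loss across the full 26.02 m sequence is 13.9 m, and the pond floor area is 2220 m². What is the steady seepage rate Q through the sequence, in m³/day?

Flow is perpendicular to layering, so the layers act in series and the equivalent K is the thickness-weighted harmonic mean.
Total thickness L = 10.2 + 6.96 + 8.86 = 26.02 m.
Σ(b_i/K_i) = 10.2/0.306 + 6.96/107 + 8.86/10.6 = 34.23 d.
K_eq = L / Σ(b_i/K_i) = 26.02 / 34.23 = 0.7601 m/day.
Q = K_eq · A · (Δh/L) = 0.7601 × 2220 × (13.9/26.02) = 901.4 m³/day.

901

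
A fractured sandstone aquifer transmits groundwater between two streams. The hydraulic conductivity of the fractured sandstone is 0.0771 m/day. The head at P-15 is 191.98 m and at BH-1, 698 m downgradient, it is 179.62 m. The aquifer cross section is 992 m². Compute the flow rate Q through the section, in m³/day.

Hydraulic gradient i = (191.98 − 179.62) / 698 = 12.36 / 698 = 0.01771.
Darcy's law: Q = K · A · i = 0.07710 × 992.0 × 0.01771 = 1.354 m³/day.

1.35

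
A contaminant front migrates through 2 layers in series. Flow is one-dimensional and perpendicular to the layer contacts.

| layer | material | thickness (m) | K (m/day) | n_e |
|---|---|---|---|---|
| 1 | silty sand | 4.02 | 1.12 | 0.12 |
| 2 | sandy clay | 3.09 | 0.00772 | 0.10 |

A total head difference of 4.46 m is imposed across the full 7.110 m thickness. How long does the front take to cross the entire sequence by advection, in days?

71.7

With flow normal to the layers, continuity requires the same specific discharge q through every layer.
Σ(b_i/K_i) = 4.02/1.12 + 3.09/0.00772 = 403.8 d.
q = Δh / Σ(b_i/K_i) = 4.46 / 403.8 = 0.01104 m/day.
In each layer the seepage velocity is v_i = q/n_i, so the layer transit time is t_i = b_i·n_i / q:
  layer 1 (silty sand): t_1 = 4.02 × 0.12 / 0.01104 = 43.68 d
  layer 2 (sandy clay): t_2 = 3.09 × 0.10 / 0.01104 = 27.98 d
Total t = Σ t_i = 71.66 days.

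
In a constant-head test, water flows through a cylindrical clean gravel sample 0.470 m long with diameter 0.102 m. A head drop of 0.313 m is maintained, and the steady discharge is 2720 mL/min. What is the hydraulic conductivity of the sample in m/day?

Cross-sectional area A = π·(d/2)² = π × (0.102/2)² = 0.008171 m².
Convert discharge: 2720 mL/min = 4.533e-05 m³/s.
Darcy's law rearranged: K = Q·L / (A·Δh) = 4.533e-05 × 0.470 / (0.008171 × 0.313) = 0.008331 m/s = 719.8 m/day.

720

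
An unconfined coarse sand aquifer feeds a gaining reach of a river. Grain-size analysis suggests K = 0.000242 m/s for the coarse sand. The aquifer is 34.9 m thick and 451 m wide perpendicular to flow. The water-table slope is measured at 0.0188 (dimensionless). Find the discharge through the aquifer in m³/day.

Convert K: 0.000242 m/s × 86400 = 20.91 m/day.
Cross-sectional area A = 451 × 34.9 = 15740 m².
Hydraulic gradient i = 0.0188.
Darcy's law: Q = K · A · i = 20.91 × 15740 × 0.01880 = 6187 m³/day.

6190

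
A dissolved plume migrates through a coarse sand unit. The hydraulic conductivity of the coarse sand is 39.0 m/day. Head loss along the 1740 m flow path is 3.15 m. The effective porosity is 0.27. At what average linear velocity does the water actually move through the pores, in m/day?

0.261

Hydraulic gradient i = Δh / L = 3.15 / 1740 = 0.001810.
Darcy flux q = K · i = 39.00 × 0.001810 = 0.07060 m/day.
Seepage velocity v = q / n_e = 0.07060 / 0.27 = 0.2615 m/day.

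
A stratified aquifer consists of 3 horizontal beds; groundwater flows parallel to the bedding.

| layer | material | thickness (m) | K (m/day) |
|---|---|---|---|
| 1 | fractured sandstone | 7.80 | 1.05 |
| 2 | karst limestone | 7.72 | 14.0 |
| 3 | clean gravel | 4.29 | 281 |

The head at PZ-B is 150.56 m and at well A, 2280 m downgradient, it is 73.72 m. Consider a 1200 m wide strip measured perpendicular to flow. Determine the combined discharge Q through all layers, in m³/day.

Flow is parallel to layering, so each bed carries its own Darcy discharge and the transmissivities add.
Σ(K_i·b_i) = 1.05×7.80 + 14.0×7.72 + 281×4.29 = 1322 m²/day.
Hydraulic gradient i = (150.56 − 73.72) / 2280 = 76.84 / 2280 = 0.03370.
Q = Σ(K_i·b_i) · W · i = 1322 × 1200 × 0.03370 = 53455 m³/day.

53500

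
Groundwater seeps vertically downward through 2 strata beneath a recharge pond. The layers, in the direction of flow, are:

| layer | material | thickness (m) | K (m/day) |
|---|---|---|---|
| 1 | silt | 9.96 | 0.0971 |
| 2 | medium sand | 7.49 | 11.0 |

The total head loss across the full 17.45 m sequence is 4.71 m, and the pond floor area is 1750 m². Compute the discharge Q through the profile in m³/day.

79.8

Flow is perpendicular to layering, so the layers act in series and the equivalent K is the thickness-weighted harmonic mean.
Total thickness L = 9.96 + 7.49 = 17.45 m.
Σ(b_i/K_i) = 9.96/0.0971 + 7.49/11.0 = 103.3 d.
K_eq = L / Σ(b_i/K_i) = 17.45 / 103.3 = 0.1690 m/day.
Q = K_eq · A · (Δh/L) = 0.1690 × 1750 × (4.71/17.45) = 79.83 m³/day.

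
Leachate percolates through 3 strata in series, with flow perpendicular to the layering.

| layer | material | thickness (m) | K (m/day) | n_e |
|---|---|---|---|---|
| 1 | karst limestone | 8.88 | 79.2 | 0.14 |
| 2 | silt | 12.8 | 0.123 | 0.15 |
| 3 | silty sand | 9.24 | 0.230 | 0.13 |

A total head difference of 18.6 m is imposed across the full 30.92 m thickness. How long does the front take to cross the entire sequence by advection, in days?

With flow normal to the layers, continuity requires the same specific discharge q through every layer.
Σ(b_i/K_i) = 8.88/79.2 + 12.8/0.123 + 9.24/0.230 = 144.4 d.
q = Δh / Σ(b_i/K_i) = 18.6 / 144.4 = 0.1289 m/day.
In each layer the seepage velocity is v_i = q/n_i, so the layer transit time is t_i = b_i·n_i / q:
  layer 1 (karst limestone): t_1 = 8.88 × 0.14 / 0.1289 = 9.648 d
  layer 2 (silt): t_2 = 12.8 × 0.15 / 0.1289 = 14.90 d
  layer 3 (silty sand): t_3 = 9.24 × 0.13 / 0.1289 = 9.322 d
Total t = Σ t_i = 33.87 days.

33.9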